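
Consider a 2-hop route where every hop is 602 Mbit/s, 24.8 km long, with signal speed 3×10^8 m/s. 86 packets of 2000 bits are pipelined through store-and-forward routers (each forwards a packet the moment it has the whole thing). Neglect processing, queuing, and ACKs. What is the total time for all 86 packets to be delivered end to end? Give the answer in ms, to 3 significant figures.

Per-hop transmission t_tx = L/R = 2000/602000000 = 0.00332226 ms.
Per-hop propagation t_prop = 24800/300000000 = 0.0826667 ms.
Pipeline fill: first packet needs 2·t_tx to clear all hops; remaining 85 packets each add one t_tx.
Total = (2+86-1)·t_tx + 2·t_prop = 87·0.00332226 + 2·0.0826667 = 0.454 ms.

0.454 ms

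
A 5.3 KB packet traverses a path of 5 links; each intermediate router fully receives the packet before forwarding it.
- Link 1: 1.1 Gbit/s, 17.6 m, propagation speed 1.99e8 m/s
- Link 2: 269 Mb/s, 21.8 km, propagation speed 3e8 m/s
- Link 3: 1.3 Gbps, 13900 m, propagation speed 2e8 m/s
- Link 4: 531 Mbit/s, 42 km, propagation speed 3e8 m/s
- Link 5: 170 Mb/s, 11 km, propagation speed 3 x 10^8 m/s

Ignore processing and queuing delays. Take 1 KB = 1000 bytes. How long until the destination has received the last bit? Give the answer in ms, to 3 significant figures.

L = 42400 bits.
Transmission delays (L/R per hop): 0.0385455, 0.157621, 0.0326154, 0.0798493, 0.249412 ms; sum = 0.558043 ms.
Propagation delays (d/s per hop): 8.84422e-05, 0.0726667, 0.0695, 0.14, 0.0366667 ms; sum = 0.318922 ms.
End-to-end = 0.877 ms.

0.877 ms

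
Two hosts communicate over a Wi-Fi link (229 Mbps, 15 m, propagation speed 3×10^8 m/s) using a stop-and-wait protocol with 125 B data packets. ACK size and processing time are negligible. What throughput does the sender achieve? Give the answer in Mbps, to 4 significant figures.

t_tx = L/R = 1000/229000000 = 4.36681e-06 s.
t_prop = 15/300000000 = 5e-08 s; RTT = 1e-07 s.
Cycle = t_tx + RTT = 4.46681e-06 s.
Throughput = L / cycle = 1000 / 4.46681e-06 = 223.9 Mbps.

223.9 Mbps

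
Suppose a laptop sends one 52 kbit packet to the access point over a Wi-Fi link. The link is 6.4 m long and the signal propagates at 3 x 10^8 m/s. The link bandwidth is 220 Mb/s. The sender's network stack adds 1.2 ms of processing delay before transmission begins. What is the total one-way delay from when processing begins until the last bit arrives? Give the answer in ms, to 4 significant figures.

1.436 ms

L = 52000 bits.
Transmission delay = L/R = 52000 / 220000000 = 0.236364 ms.
Propagation delay = d/s = 6.4 m / 300000000 m/s = 2.13333e-05 ms.
Plus processing delay 1.2 ms = 1.2 ms.
Total = 1.436 ms.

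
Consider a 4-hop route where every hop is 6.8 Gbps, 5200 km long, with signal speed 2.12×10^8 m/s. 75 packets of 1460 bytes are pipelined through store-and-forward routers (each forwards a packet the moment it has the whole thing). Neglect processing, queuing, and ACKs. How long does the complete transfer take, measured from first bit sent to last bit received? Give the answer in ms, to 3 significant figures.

98.2 ms

Per-hop transmission t_tx = L/R = 11680/6800000000 = 0.00171765 ms.
Per-hop propagation t_prop = 5200000/212000000 = 24.5283 ms.
Pipeline fill: first packet needs 4·t_tx to clear all hops; remaining 74 packets each add one t_tx.
Total = (4+75-1)·t_tx + 4·t_prop = 78·0.00171765 + 4·24.5283 = 98.2 ms.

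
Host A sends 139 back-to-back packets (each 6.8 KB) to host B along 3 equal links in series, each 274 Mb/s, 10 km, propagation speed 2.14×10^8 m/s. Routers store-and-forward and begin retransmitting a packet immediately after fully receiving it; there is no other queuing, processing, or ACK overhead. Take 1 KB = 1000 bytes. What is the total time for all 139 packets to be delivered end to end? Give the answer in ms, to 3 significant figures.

28.1 ms

Per-hop transmission t_tx = L/R = 54400/274000000 = 0.19854 ms.
Per-hop propagation t_prop = 10000/214000000 = 0.046729 ms.
Pipeline fill: first packet needs 3·t_tx to clear all hops; remaining 138 packets each add one t_tx.
Total = (3+139-1)·t_tx + 3·t_prop = 141·0.19854 + 3·0.046729 = 28.1 ms.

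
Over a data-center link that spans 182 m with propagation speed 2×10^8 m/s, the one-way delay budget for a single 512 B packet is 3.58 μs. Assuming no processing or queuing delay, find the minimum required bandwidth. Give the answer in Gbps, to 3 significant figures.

L = 4096 bits.
Propagation delay = 182 / 200000000 = 0.91 μs.
Transmission budget = 3.58 − 0.91 = 2.67 μs.
R ≥ L / t_tx = 4096 bits / 2.67e-06 s = 1.53 Gbps.

1.53 Gbps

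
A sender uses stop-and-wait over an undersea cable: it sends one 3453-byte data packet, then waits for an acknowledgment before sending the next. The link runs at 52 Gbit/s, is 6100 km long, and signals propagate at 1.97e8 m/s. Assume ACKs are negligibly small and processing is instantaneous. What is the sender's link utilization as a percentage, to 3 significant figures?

t_tx = L/R = 27624/52000000000 = 5.31231e-07 s.
t_prop = 6100000/197000000 = 0.0309645 s; RTT = 0.0619289 s.
Cycle = t_tx + RTT = 0.0619295 s.
Utilization = t_tx / cycle = 5.31231e-07/0.0619295 = 0.000858 %.

0.000858 %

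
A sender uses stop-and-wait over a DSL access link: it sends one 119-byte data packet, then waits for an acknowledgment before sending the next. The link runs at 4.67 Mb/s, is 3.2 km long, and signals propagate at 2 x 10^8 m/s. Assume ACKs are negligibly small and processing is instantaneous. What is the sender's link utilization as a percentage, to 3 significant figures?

86.4 %

t_tx = L/R = 952/4670000 = 0.000203854 s.
t_prop = 3200/200000000 = 1.6e-05 s; RTT = 3.2e-05 s.
Cycle = t_tx + RTT = 0.000235854 s.
Utilization = t_tx / cycle = 0.000203854/0.000235854 = 86.4 %.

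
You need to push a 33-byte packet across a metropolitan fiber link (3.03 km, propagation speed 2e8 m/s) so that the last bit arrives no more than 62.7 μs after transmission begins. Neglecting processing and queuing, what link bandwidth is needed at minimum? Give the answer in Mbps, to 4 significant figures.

5.552 Mbps

L = 264 bits.
Propagation delay = 3030 / 200000000 = 15.15 μs.
Transmission budget = 62.7 − 15.15 = 47.55 μs.
R ≥ L / t_tx = 264 bits / 4.755e-05 s = 5.552 Mbps.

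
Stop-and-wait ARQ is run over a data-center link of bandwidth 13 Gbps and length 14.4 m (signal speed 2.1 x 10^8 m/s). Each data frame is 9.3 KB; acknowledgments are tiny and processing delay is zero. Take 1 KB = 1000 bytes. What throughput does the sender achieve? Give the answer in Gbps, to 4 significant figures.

12.70 Gbps

t_tx = L/R = 74400/13000000000 = 5.72308e-06 s.
t_prop = 14.4/210000000 = 6.85714e-08 s; RTT = 1.37143e-07 s.
Cycle = t_tx + RTT = 5.86022e-06 s.
Throughput = L / cycle = 74400 / 5.86022e-06 = 12.70 Gbps.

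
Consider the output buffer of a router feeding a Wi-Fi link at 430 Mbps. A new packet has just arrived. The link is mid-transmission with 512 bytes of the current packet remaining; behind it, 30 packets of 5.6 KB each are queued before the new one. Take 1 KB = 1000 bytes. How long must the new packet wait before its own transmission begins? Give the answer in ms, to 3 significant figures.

Each queued packet: L/R = 44800/430000000 = 0.104186 ms.
30 queued → 3.12558 ms.
Plus remaining 4096 bits of current packet: 0.00952558 ms.
Queuing delay = 3.14 ms.

3.14 ms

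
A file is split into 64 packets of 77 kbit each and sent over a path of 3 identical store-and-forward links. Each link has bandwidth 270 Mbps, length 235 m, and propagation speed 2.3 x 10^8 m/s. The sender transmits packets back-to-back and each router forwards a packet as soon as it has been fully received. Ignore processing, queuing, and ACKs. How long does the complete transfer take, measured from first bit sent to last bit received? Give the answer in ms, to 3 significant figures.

Per-hop transmission t_tx = L/R = 77000/270000000 = 0.285185 ms.
Per-hop propagation t_prop = 235/2.3e+08 = 0.00102174 ms.
Pipeline fill: first packet needs 3·t_tx to clear all hops; remaining 63 packets each add one t_tx.
Total = (3+64-1)·t_tx + 3·t_prop = 66·0.285185 + 3·0.00102174 = 18.8 ms.

18.8 ms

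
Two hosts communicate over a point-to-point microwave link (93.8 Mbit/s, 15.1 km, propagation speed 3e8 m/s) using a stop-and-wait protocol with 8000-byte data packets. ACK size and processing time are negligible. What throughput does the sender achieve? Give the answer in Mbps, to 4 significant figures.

81.74 Mbps

t_tx = L/R = 64000/93800000 = 0.000682303 s.
t_prop = 15100/300000000 = 5.03333e-05 s; RTT = 0.000100667 s.
Cycle = t_tx + RTT = 0.000782969 s.
Throughput = L / cycle = 64000 / 0.000782969 = 81.74 Mbps.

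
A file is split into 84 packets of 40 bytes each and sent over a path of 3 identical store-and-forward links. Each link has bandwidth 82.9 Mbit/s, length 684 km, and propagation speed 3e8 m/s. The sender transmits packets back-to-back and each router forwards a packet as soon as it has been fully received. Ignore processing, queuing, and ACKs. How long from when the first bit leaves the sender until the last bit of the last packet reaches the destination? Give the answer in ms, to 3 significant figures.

Per-hop transmission t_tx = L/R = 320/82900000 = 0.00386007 ms.
Per-hop propagation t_prop = 684000/300000000 = 2.28 ms.
Pipeline fill: first packet needs 3·t_tx to clear all hops; remaining 83 packets each add one t_tx.
Total = (3+84-1)·t_tx + 3·t_prop = 86·0.00386007 + 3·2.28 = 7.17 ms.

7.17 ms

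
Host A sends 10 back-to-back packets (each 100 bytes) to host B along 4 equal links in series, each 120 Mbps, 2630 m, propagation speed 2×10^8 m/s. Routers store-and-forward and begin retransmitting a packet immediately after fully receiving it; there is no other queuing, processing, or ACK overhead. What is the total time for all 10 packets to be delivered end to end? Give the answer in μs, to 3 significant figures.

Per-hop transmission t_tx = L/R = 800/120000000 = 6.66667 μs.
Per-hop propagation t_prop = 2630/200000000 = 13.15 μs.
Pipeline fill: first packet needs 4·t_tx to clear all hops; remaining 9 packets each add one t_tx.
Total = (4+10-1)·t_tx + 4·t_prop = 13·6.66667 + 4·13.15 = 139 μs.

139 μs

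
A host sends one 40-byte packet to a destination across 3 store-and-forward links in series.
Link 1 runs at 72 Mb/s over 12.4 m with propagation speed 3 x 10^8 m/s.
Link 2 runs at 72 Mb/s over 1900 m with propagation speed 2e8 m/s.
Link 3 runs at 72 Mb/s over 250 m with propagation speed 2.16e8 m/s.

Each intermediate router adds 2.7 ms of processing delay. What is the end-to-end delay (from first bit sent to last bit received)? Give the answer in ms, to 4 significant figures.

5.424 ms

L = 40 × 8 = 320 bits.
Transmission delay per hop = L/R = 320/72000000 = 0.00444444 ms; 3 hops → 0.0133333 ms.
Propagation delays (d/s per hop): 4.13333e-05, 0.0095, 0.00115741 ms; sum = 0.0106987 ms.
Processing at 2 router(s): 2 × 2.7 ms = 5.4 ms.
End-to-end = 5.424 ms.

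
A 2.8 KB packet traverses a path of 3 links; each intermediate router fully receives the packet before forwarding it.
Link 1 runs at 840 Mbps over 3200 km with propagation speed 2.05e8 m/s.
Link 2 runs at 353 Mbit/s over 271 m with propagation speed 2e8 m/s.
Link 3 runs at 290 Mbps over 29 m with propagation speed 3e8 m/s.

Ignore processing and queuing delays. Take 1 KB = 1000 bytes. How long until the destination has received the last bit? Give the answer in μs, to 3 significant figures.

15800 μs

L = 22400 bits.
Transmission delays (L/R per hop): 26.6667, 63.4561, 77.2414 μs; sum = 167.364 μs.
Propagation delays (d/s per hop): 15609.8, 1.355, 0.0966667 μs; sum = 15611.2 μs.
End-to-end = 15800 μs.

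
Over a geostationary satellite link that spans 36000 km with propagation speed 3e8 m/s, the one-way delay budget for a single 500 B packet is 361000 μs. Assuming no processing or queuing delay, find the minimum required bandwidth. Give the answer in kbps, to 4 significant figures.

16.60 kbps

L = 4000 bits.
Propagation delay = 36000000 / 300000000 = 120000 μs.
Transmission budget = 361000 − 120000 = 241000 μs.
R ≥ L / t_tx = 4000 bits / 0.241 s = 16.60 kbps.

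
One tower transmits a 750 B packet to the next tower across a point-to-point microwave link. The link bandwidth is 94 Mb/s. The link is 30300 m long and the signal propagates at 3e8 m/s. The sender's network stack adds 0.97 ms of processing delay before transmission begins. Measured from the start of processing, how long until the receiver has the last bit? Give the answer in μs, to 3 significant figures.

L = 750 × 8 = 6000 bits.
Transmission delay = L/R = 6000 / 94000000 = 63.8298 μs.
Propagation delay = d/s = 30300 m / 300000000 m/s = 101 μs.
Plus processing delay 0.97 ms = 970 μs.
Total = 1130 μs.

1130 μs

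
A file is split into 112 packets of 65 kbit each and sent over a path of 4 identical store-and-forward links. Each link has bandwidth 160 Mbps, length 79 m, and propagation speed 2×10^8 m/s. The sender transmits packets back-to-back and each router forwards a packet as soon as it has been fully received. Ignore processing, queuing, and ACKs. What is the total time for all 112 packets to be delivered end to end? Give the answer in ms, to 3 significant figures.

Per-hop transmission t_tx = L/R = 65000/160000000 = 0.40625 ms.
Per-hop propagation t_prop = 79/200000000 = 0.000395 ms.
Pipeline fill: first packet needs 4·t_tx to clear all hops; remaining 111 packets each add one t_tx.
Total = (4+112-1)·t_tx + 4·t_prop = 115·0.40625 + 4·0.000395 = 46.7 ms.

46.7 ms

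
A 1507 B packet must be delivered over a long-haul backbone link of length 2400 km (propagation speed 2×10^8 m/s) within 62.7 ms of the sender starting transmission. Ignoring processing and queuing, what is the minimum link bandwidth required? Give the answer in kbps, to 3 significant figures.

238 kbps

L = 12056 bits.
Propagation delay = 2400000 / 200000000 = 12 ms.
Transmission budget = 62.7 − 12 = 50.7 ms.
R ≥ L / t_tx = 12056 bits / 0.0507 s = 238 kbps.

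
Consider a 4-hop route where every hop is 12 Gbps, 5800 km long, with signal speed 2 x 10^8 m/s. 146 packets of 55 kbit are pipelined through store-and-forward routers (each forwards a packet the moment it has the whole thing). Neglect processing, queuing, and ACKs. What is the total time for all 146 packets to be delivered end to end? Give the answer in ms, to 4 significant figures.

116.7 ms

Per-hop transmission t_tx = L/R = 55000/12000000000 = 0.00458333 ms.
Per-hop propagation t_prop = 5800000/200000000 = 29 ms.
Pipeline fill: first packet needs 4·t_tx to clear all hops; remaining 145 packets each add one t_tx.
Total = (4+146-1)·t_tx + 4·t_prop = 149·0.00458333 + 4·29 = 116.7 ms.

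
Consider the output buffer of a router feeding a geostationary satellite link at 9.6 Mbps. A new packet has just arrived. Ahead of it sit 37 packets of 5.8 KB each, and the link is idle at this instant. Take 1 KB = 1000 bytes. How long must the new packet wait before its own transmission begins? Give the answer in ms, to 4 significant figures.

178.8 ms

Each queued packet: L/R = 46400/9600000 = 4.83333 ms.
37 queued → 178.833 ms.
Queuing delay = 178.8 ms.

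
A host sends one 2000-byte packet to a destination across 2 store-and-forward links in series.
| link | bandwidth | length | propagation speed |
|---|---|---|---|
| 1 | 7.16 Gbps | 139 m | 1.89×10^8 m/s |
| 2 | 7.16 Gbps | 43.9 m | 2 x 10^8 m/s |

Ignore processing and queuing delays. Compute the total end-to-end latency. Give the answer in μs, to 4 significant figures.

L = 2000 × 8 = 16000 bits.
Transmission delay per hop = L/R = 16000/7160000000 = 2.23464 μs; 2 hops → 4.46927 μs.
Propagation delays (d/s per hop): 0.73545, 0.2195 μs; sum = 0.95495 μs.
End-to-end = 5.424 μs.

5.424 μs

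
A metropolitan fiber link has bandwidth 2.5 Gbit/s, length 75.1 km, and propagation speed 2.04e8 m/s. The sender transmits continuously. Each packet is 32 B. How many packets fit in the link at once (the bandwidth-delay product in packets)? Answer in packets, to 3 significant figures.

3600 packets

Propagation delay = 75100 / 204000000 = 0.000368137 s.
BDP = R × t_prop = 2500000000 × 0.000368137 = 920343 bits.
In packets of 256 bits: 3600 packets.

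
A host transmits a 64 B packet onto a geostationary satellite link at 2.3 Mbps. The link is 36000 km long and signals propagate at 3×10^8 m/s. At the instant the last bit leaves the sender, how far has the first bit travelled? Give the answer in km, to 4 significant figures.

t_tx = L/R = 512/2300000 = 0.000222609 s.
Distance = s × t_tx = 300000000 × 0.000222609 = 66.78 km.

66.78 km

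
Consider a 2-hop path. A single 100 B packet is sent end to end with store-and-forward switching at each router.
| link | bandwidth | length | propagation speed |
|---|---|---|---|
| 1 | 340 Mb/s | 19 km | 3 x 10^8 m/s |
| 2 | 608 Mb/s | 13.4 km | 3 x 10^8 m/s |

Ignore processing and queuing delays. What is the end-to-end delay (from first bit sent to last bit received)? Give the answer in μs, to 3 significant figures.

112 μs

L = 100 × 8 = 800 bits.
Transmission delays (L/R per hop): 2.35294, 1.31579 μs; sum = 3.66873 μs.
Propagation delays (d/s per hop): 63.3333, 44.6667 μs; sum = 108 μs.
End-to-end = 112 μs.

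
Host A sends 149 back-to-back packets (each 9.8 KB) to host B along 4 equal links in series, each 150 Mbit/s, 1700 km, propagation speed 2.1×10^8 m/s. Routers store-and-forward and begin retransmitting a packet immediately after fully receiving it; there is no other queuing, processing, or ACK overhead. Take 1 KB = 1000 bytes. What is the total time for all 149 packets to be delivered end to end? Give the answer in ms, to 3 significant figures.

112 ms

Per-hop transmission t_tx = L/R = 78400/150000000 = 0.522667 ms.
Per-hop propagation t_prop = 1700000/210000000 = 8.09524 ms.
Pipeline fill: first packet needs 4·t_tx to clear all hops; remaining 148 packets each add one t_tx.
Total = (4+149-1)·t_tx + 4·t_prop = 152·0.522667 + 4·8.09524 = 112 ms.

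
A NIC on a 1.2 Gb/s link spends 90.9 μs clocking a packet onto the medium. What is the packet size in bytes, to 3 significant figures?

13600 bytes

L = R × t_tx = 1200000000 b/s × 9.09e-05 s = 109080 bits.
In bytes: 109080 / 8 = 13600 bytes.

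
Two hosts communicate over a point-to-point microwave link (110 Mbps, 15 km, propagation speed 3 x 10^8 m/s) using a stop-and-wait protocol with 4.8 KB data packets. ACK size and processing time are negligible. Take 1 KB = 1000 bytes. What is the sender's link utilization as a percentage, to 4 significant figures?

t_tx = L/R = 38400/110000000 = 0.000349091 s.
t_prop = 15000/300000000 = 5e-05 s; RTT = 0.0001 s.
Cycle = t_tx + RTT = 0.000449091 s.
Utilization = t_tx / cycle = 0.000349091/0.000449091 = 77.73 %.

77.73 %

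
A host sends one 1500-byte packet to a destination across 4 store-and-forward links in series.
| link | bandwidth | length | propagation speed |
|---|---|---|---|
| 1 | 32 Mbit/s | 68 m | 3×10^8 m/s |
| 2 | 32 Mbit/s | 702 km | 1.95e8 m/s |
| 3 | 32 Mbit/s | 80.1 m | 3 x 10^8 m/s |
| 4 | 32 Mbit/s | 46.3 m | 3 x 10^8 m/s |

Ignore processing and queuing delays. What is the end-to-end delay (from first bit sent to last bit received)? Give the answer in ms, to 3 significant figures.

L = 1500 × 8 = 12000 bits.
Transmission delay per hop = L/R = 12000/32000000 = 0.375 ms; 4 hops → 1.5 ms.
Propagation delays (d/s per hop): 0.000226667, 3.6, 0.000267, 0.000154333 ms; sum = 3.60065 ms.
End-to-end = 5.10 ms.

5.10 ms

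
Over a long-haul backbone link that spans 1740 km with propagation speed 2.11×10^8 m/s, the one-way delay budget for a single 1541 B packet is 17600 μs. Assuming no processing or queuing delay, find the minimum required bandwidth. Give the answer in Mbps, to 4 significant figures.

L = 12328 bits.
Propagation delay = 1740000 / 211000000 = 8246.45 μs.
Transmission budget = 17600 − 8246.45 = 9353.55 μs.
R ≥ L / t_tx = 12328 bits / 0.00935355 s = 1.318 Mbps.

1.318 Mbps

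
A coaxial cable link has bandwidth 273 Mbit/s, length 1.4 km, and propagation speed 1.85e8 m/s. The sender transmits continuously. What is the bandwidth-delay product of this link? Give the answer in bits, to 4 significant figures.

Propagation delay = 1400 / 185000000 = 7.56757e-06 s.
BDP = R × t_prop = 273000000 × 7.56757e-06 = 2065.95 bits.

2066 bits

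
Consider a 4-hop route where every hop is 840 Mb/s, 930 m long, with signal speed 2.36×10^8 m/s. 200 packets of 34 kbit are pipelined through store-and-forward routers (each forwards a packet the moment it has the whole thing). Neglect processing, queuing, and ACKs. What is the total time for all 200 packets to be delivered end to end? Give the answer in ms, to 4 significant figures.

8.232 ms

Per-hop transmission t_tx = L/R = 34000/840000000 = 0.0404762 ms.
Per-hop propagation t_prop = 930/236000000 = 0.00394068 ms.
Pipeline fill: first packet needs 4·t_tx to clear all hops; remaining 199 packets each add one t_tx.
Total = (4+200-1)·t_tx + 4·t_prop = 203·0.0404762 + 4·0.00394068 = 8.232 ms.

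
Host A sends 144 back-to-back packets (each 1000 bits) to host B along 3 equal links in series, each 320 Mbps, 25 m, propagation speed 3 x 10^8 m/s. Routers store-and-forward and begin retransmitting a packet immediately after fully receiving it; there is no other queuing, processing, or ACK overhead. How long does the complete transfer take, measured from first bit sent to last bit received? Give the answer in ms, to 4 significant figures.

Per-hop transmission t_tx = L/R = 1000/320000000 = 0.003125 ms.
Per-hop propagation t_prop = 25/300000000 = 8.33333e-05 ms.
Pipeline fill: first packet needs 3·t_tx to clear all hops; remaining 143 packets each add one t_tx.
Total = (3+144-1)·t_tx + 3·t_prop = 146·0.003125 + 3·8.33333e-05 = 0.4565 ms.

0.4565 ms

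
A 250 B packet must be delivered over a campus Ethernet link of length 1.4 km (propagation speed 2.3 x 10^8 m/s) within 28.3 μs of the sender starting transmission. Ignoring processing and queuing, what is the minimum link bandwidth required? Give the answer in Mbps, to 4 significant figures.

90.04 Mbps

L = 2000 bits.
Propagation delay = 1400 / 2.3e+08 = 6.08696 μs.
Transmission budget = 28.3 − 6.08696 = 22.213 μs.
R ≥ L / t_tx = 2000 bits / 2.2213e-05 s = 90.04 Mbps.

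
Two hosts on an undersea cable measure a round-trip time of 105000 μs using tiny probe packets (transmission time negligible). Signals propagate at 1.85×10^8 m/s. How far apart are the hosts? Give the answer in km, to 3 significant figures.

9710 km

One-way propagation = RTT/2 = 52500 μs.
d = s × t = 185000000 × 0.0525 = 9710 km.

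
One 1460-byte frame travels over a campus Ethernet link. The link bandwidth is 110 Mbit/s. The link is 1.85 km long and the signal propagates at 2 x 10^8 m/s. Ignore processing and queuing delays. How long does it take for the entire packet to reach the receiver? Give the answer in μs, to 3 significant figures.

115 μs

L = 1460 × 8 = 11680 bits.
Transmission delay = L/R = 11680 / 110000000 = 106.182 μs.
Propagation delay = d/s = 1850 m / 200000000 m/s = 9.25 μs.
Total = 115 μs.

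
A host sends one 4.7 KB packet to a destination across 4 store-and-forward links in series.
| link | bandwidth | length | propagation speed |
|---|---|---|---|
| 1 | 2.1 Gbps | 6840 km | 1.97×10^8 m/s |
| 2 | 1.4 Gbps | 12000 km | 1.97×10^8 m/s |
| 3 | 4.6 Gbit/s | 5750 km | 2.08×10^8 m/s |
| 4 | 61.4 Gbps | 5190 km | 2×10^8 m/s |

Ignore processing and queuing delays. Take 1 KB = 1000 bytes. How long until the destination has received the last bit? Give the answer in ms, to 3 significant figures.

149 ms

L = 37600 bits.
Transmission delays (L/R per hop): 0.0179048, 0.0268571, 0.00817391, 0.000612378 ms; sum = 0.0535482 ms.
Propagation delays (d/s per hop): 34.7208, 60.9137, 27.6442, 25.95 ms; sum = 149.229 ms.
End-to-end = 149 ms.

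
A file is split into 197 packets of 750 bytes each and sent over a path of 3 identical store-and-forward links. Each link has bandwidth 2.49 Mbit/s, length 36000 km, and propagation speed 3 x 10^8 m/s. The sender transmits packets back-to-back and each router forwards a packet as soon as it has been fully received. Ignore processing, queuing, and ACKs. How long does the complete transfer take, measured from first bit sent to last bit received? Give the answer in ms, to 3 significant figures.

840 ms

Per-hop transmission t_tx = L/R = 6000/2490000 = 2.40964 ms.
Per-hop propagation t_prop = 36000000/300000000 = 120 ms.
Pipeline fill: first packet needs 3·t_tx to clear all hops; remaining 196 packets each add one t_tx.
Total = (3+197-1)·t_tx + 3·t_prop = 199·2.40964 + 3·120 = 840 ms.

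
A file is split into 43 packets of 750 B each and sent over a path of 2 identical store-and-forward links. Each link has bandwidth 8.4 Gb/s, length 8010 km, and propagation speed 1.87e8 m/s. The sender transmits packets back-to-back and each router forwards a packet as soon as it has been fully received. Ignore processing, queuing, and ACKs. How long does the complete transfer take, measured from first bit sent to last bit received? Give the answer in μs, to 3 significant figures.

Per-hop transmission t_tx = L/R = 6000/8400000000 = 0.714286 μs.
Per-hop propagation t_prop = 8010000/187000000 = 42834.2 μs.
Pipeline fill: first packet needs 2·t_tx to clear all hops; remaining 42 packets each add one t_tx.
Total = (2+43-1)·t_tx + 2·t_prop = 44·0.714286 + 2·42834.2 = 85700 μs.

85700 μs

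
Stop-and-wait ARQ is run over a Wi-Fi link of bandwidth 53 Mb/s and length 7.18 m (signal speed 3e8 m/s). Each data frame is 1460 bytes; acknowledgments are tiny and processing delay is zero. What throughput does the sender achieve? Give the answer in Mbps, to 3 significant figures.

53.0 Mbps

t_tx = L/R = 11680/53000000 = 0.000220377 s.
t_prop = 7.18/300000000 = 2.39333e-08 s; RTT = 4.78667e-08 s.
Cycle = t_tx + RTT = 0.000220425 s.
Throughput = L / cycle = 11680 / 0.000220425 = 53.0 Mbps.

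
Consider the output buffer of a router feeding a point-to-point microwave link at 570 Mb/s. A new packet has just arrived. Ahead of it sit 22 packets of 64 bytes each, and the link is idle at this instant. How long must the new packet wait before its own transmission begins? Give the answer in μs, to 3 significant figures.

19.8 μs

Each queued packet: L/R = 512/570000000 = 0.898246 μs.
22 queued → 19.7614 μs.
Queuing delay = 19.8 μs.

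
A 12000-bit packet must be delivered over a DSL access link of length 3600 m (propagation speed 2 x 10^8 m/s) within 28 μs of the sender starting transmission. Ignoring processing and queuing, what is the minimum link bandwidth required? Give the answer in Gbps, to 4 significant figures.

Propagation delay = 3600 / 200000000 = 18 μs.
Transmission budget = 28 − 18 = 10 μs.
R ≥ L / t_tx = 12000 bits / 1e-05 s = 1.200 Gbps.

1.200 Gbps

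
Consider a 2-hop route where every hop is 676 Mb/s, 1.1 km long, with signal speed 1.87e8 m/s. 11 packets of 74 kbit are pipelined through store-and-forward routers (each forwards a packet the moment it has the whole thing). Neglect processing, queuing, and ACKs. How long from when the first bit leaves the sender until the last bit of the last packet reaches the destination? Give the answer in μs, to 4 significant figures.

Per-hop transmission t_tx = L/R = 74000/676000000 = 109.467 μs.
Per-hop propagation t_prop = 1100/187000000 = 5.88235 μs.
Pipeline fill: first packet needs 2·t_tx to clear all hops; remaining 10 packets each add one t_tx.
Total = (2+11-1)·t_tx + 2·t_prop = 12·109.467 + 2·5.88235 = 1325 μs.

1325 μs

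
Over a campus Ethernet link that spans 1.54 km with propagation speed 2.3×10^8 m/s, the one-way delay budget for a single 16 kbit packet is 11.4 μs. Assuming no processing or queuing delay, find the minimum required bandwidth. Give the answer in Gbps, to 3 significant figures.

3.40 Gbps

Propagation delay = 1540 / 2.3e+08 = 6.69565 μs.
Transmission budget = 11.4 − 6.69565 = 4.70435 μs.
R ≥ L / t_tx = 16000 bits / 4.70435e-06 s = 3.40 Gbps.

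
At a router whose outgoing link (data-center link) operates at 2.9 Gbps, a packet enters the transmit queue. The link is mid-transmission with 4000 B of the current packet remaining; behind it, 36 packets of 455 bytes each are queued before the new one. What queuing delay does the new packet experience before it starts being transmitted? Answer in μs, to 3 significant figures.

56.2 μs

Each queued packet: L/R = 3640/2900000000 = 1.25517 μs.
36 queued → 45.1862 μs.
Plus remaining 32000 bits of current packet: 11.0345 μs.
Queuing delay = 56.2 μs.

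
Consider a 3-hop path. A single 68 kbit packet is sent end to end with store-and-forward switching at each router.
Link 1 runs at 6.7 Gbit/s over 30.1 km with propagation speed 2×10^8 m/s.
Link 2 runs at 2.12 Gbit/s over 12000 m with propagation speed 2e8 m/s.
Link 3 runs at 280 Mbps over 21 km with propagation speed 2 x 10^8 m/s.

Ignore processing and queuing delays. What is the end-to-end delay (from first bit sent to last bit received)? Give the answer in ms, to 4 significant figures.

L = 68000 bits.
Transmission delays (L/R per hop): 0.0101493, 0.0320755, 0.242857 ms; sum = 0.285082 ms.
Propagation delays (d/s per hop): 0.1505, 0.06, 0.105 ms; sum = 0.3155 ms.
End-to-end = 0.6006 ms.

0.6006 ms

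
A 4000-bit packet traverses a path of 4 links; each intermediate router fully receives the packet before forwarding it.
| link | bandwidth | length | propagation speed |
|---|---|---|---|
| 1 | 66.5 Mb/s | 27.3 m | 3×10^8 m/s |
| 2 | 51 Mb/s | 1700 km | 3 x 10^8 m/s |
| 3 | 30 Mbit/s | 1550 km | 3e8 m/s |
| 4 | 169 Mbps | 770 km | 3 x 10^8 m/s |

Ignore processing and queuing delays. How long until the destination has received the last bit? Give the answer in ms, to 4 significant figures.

Transmission delays (L/R per hop): 0.0601504, 0.0784314, 0.133333, 0.0236686 ms; sum = 0.295584 ms.
Propagation delays (d/s per hop): 9.1e-05, 5.66667, 5.16667, 2.56667 ms; sum = 13.4001 ms.
End-to-end = 13.70 ms.

13.70 ms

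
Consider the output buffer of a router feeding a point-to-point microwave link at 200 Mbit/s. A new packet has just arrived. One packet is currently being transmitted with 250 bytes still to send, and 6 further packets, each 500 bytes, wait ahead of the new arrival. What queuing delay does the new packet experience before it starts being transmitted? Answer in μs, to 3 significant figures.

130 μs

Each queued packet: L/R = 4000/200000000 = 20 μs.
6 queued → 120 μs.
Plus remaining 2000 bits of current packet: 10 μs.
Queuing delay = 130 μs.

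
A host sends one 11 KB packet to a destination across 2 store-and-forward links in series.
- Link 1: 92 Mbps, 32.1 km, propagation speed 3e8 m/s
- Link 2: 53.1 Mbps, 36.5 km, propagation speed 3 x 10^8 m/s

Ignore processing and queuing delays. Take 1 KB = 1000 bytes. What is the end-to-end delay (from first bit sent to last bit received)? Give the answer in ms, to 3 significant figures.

2.84 ms

L = 88000 bits.
Transmission delays (L/R per hop): 0.956522, 1.65725 ms; sum = 2.61377 ms.
Propagation delays (d/s per hop): 0.107, 0.121667 ms; sum = 0.228667 ms.
End-to-end = 2.84 ms.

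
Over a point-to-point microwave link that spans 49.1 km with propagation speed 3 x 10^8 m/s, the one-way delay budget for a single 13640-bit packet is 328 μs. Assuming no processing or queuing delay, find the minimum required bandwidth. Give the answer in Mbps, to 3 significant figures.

83.0 Mbps

Propagation delay = 49100 / 300000000 = 163.667 μs.
Transmission budget = 328 − 163.667 = 164.333 μs.
R ≥ L / t_tx = 13640 bits / 0.000164333 s = 83.0 Mbps.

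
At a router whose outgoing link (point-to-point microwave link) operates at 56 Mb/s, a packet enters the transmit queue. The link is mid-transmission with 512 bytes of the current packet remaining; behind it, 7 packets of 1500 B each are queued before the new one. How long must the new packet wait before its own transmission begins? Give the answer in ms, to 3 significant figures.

1.57 ms

Each queued packet: L/R = 12000/56000000 = 0.214286 ms.
7 queued → 1.5 ms.
Plus remaining 4096 bits of current packet: 0.0731429 ms.
Queuing delay = 1.57 ms.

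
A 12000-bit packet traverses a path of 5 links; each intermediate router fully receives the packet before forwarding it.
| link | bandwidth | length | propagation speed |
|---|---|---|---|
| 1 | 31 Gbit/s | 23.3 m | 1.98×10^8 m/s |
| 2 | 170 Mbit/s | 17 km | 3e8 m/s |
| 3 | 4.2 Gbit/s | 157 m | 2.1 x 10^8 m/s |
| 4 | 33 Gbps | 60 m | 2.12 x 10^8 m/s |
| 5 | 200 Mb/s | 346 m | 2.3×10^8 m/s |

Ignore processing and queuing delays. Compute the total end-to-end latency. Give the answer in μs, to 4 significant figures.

193.5 μs

Transmission delays (L/R per hop): 0.387097, 70.5882, 2.85714, 0.363636, 60 μs; sum = 134.196 μs.
Propagation delays (d/s per hop): 0.117677, 56.6667, 0.747619, 0.283019, 1.50435 μs; sum = 59.3193 μs.
End-to-end = 193.5 μs.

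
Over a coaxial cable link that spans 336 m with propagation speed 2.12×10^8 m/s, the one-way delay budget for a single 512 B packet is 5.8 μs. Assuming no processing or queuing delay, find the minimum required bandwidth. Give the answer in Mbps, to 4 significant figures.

971.7 Mbps

L = 4096 bits.
Propagation delay = 336 / 212000000 = 1.58491 μs.
Transmission budget = 5.8 − 1.58491 = 4.21509 μs.
R ≥ L / t_tx = 4096 bits / 4.21509e-06 s = 971.7 Mbps.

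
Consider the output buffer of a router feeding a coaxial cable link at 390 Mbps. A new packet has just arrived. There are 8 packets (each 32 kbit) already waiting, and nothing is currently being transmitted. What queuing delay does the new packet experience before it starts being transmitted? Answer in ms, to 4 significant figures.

Each queued packet: L/R = 32000/390000000 = 0.0820513 ms.
8 queued → 0.65641 ms.
Queuing delay = 0.6564 ms.

0.6564 ms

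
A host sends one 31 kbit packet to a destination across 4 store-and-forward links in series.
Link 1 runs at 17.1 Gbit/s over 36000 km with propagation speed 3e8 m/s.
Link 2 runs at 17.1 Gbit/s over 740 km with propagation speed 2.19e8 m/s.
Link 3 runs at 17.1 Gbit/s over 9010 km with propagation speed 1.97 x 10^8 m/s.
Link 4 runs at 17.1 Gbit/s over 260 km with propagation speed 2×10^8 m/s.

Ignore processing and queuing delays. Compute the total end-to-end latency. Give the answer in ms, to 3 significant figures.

170 ms

L = 31000 bits.
Transmission delay per hop = L/R = 31000/1.71e+10 = 0.00181287 ms; 4 hops → 0.00725146 ms.
Propagation delays (d/s per hop): 120, 3.379, 45.736, 1.3 ms; sum = 170.415 ms.
End-to-end = 170 ms.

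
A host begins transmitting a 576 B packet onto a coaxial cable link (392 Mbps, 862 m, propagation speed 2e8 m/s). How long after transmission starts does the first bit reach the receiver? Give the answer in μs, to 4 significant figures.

First bit experiences only propagation delay: d/s = 862/200000000 = 4.310 μs.

4.310 μs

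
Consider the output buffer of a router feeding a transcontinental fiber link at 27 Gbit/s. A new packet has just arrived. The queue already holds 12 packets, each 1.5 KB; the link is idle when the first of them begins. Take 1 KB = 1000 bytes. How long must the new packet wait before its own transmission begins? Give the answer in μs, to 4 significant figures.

5.333 μs

Each queued packet: L/R = 12000/27000000000 = 0.444444 μs.
12 queued → 5.33333 μs.
Queuing delay = 5.333 μs.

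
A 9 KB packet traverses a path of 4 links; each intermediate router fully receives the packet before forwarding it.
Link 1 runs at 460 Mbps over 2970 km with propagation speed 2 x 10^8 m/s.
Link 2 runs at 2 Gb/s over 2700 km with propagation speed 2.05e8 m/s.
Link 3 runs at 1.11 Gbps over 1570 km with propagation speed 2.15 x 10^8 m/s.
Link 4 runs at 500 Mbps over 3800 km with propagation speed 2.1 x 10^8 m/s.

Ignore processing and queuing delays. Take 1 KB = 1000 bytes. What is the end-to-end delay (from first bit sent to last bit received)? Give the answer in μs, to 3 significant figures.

53800 μs

L = 72000 bits.
Transmission delays (L/R per hop): 156.522, 36, 64.8649, 144 μs; sum = 401.387 μs.
Propagation delays (d/s per hop): 14850, 13170.7, 7302.33, 18095.2 μs; sum = 53418.3 μs.
End-to-end = 53800 μs.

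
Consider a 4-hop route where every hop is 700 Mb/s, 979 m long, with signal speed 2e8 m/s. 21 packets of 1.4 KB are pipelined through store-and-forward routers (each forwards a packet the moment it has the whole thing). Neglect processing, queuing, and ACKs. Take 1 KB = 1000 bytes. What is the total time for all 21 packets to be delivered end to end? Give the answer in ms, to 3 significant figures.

0.404 ms

Per-hop transmission t_tx = L/R = 11200/700000000 = 0.016 ms.
Per-hop propagation t_prop = 979/200000000 = 0.004895 ms.
Pipeline fill: first packet needs 4·t_tx to clear all hops; remaining 20 packets each add one t_tx.
Total = (4+21-1)·t_tx + 4·t_prop = 24·0.016 + 4·0.004895 = 0.404 ms.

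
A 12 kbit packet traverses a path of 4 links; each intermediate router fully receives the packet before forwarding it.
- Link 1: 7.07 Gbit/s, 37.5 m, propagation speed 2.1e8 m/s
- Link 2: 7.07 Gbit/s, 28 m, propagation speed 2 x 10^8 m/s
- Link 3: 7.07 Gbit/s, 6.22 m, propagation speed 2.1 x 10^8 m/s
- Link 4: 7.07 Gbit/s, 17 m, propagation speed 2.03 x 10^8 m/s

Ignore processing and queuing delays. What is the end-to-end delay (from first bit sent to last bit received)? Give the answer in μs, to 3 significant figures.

7.22 μs

L = 12000 bits.
Transmission delay per hop = L/R = 12000/7070000000 = 1.69731 μs; 4 hops → 6.78925 μs.
Propagation delays (d/s per hop): 0.178571, 0.14, 0.029619, 0.0837438 μs; sum = 0.431934 μs.
End-to-end = 7.22 μs.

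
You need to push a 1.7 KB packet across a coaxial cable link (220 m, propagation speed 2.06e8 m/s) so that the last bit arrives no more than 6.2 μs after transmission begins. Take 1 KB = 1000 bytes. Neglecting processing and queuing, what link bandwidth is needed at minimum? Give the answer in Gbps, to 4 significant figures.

L = 13600 bits.
Propagation delay = 220 / 206000000 = 1.06796 μs.
Transmission budget = 6.2 − 1.06796 = 5.13204 μs.
R ≥ L / t_tx = 13600 bits / 5.13204e-06 s = 2.650 Gbps.

2.650 Gbps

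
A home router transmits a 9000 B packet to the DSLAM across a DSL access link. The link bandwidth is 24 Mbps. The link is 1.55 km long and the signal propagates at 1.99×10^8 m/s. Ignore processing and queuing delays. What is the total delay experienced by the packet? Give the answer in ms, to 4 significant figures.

L = 9000 × 8 = 72000 bits.
Transmission delay = L/R = 72000 / 24000000 = 3 ms.
Propagation delay = d/s = 1550 m / 199000000 m/s = 0.00778894 ms.
Total = 3.008 ms.

3.008 ms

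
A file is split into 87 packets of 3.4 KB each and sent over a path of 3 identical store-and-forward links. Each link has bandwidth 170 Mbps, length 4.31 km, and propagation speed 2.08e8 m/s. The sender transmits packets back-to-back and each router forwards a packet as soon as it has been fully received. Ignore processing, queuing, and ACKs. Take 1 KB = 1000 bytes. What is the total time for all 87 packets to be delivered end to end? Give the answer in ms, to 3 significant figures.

Per-hop transmission t_tx = L/R = 27200/170000000 = 0.16 ms.
Per-hop propagation t_prop = 4310/208000000 = 0.0207212 ms.
Pipeline fill: first packet needs 3·t_tx to clear all hops; remaining 86 packets each add one t_tx.
Total = (3+87-1)·t_tx + 3·t_prop = 89·0.16 + 3·0.0207212 = 14.3 ms.

14.3 ms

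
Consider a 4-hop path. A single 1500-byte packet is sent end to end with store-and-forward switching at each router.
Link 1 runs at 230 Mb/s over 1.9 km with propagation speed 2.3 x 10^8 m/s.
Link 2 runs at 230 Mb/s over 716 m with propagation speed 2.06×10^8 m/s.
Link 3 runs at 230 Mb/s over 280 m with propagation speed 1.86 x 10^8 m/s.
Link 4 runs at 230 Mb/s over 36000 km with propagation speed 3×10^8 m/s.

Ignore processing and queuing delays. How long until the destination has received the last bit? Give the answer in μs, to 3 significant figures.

120000 μs

L = 1500 × 8 = 12000 bits.
Transmission delay per hop = L/R = 12000/230000000 = 52.1739 μs; 4 hops → 208.696 μs.
Propagation delays (d/s per hop): 8.26087, 3.47573, 1.50538, 120000 μs; sum = 120013 μs.
End-to-end = 120000 μs.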